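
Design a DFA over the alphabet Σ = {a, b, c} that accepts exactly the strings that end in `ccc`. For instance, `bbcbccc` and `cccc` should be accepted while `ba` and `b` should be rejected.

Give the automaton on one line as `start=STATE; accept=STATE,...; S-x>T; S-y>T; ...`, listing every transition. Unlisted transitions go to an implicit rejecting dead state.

Let each state record the length of the longest suffix of the input read so far that is also a prefix of `ccc`. q1 means the last symbol is `c`; q2 means the last 2 symbols are `cc`; q3 means the last 3 symbols are `ccc`. Accept only at q3, where the string currently ends in `ccc`.
4 states suffice.
        a   b   c  
>  q0   q0  q0  q1 
   q1   q0  q0  q2 
   q2   q0  q0  q3 
 * q3   q0  q0  q3 
(> = start, * = accepting)

start=q0; accept=q3; q0-a>q0; q0-b>q0; q0-c>q1; q1-a>q0; q1-b>q0; q1-c>q2; q2-a>q0; q2-b>q0; q2-c>q3; q3-a>q0; q3-b>q0; q3-c>q3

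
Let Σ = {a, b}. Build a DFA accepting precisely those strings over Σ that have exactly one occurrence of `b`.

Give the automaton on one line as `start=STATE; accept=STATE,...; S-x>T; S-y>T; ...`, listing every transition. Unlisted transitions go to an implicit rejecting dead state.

Only the number of `b`s matters, and only up to 2. Make a chain q0 → q1 → q2 advanced by each `b` (with q2 absorbing); every other symbol self-loops. The accepting set is {q1}.
        a   b  
>  q0   q0  q1 
 * q1   q1  q2 
   q2   q2  q2 
(> = start, * = accepting)

start=q0; accept=q1; q0-a>q0; q0-b>q1; q1-a>q1; q1-b>q2; q2-a>q2; q2-b>q2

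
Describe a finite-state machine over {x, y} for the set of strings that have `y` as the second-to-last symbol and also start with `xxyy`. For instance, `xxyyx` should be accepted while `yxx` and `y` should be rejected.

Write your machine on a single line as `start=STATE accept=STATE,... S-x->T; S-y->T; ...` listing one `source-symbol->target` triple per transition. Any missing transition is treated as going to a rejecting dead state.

Handle the two conditions separately and then intersect. One (7 states) tracks the last 2 symbols read; the other (6 states) tracks whether the input so far still matches the prefix `xxyy`. Each combined state is a pair, one component from each; accept when both components accept.
A 13-state machine:
          x    y  
>  q0     q1   q2 
   q1     q3   q4 
   q2     q5   q6 
   q3     q7   q8 
   q4     q5   q6 
   q5     q7   q4 
   q6     q5   q6 
   q7     q7   q4 
   q8     q5   q9 
 * q9    q10   q9 
 * q10   q11  q12 
   q11   q11  q12 
   q12   q10   q9 
(> = start, * = accepting)

start=q0; accept=q9,q10; q0-x->q1; q0-y->q2; q1-x->q3; q1-y->q4; q2-x->q5; q2-y->q6; q3-x->q7; q3-y->q8; q4-x->q5; q4-y->q6; q5-x->q7; q5-y->q4; q6-x->q5; q6-y->q6; q7-x->q7; q7-y->q4; q8-x->q5; q8-y->q9; q9-x->q10; q9-y->q9; q10-x->q11; q10-y->q12; q11-x->q11; q11-y->q12; q12-x->q10; q12-y->q9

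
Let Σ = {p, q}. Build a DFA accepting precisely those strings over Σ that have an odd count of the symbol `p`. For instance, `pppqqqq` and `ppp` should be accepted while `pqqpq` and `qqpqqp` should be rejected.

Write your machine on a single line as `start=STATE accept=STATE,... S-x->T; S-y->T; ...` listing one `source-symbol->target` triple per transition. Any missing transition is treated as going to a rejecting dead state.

start=S0; accept=S1; S0-p->S1; S0-q->S0; S1-p->S0; S1-q->S1

Keep the running count of `p`s modulo 2: each `p` advances along the cycle S0 → S1 → S0 while other symbols loop. Accept at S1.
With 2 states:
        p   q  
>  S0   S1  S0 
 * S1   S0  S1 
(> = start, * = accepting)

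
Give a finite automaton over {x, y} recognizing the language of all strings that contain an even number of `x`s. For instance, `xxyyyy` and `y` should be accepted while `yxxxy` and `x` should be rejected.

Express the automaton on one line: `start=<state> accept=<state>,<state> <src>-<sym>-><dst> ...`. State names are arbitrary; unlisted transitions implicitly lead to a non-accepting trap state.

Keep the running count of `x`s modulo 2: each `x` advances along the cycle s0 → s1 → s0 while other symbols loop. Accept at s0.
A 2-state machine:
        x   y  
>* s0   s1  s0 
   s1   s0  s1 
(> = start, * = accepting)

start=s0 accept=s0 s0-x->s1 s0-y->s0 s1-x->s0 s1-y->s1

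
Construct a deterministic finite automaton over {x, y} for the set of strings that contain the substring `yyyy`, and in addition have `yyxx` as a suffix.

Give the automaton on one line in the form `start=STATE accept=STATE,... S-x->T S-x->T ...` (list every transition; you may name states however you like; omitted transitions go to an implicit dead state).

Run two small machines in parallel and take their product. The first has 5 states tracking whether and how much of `yyyy` has been seen; the second has 5 states tracking how much of the suffix `yyxx` has currently been matched. A product state is a pair (one from each), accepting exactly when both do. Equivalent product states are then merged.
        x   y  
>  s0   s0  s1 
   s1   s0  s2 
   s2   s0  s3 
   s3   s0  s4 
   s4   s5  s4 
   s5   s6  s7 
 * s6   s8  s7 
   s7   s8  s4 
   s8   s8  s7 
(> = start, * = accepting)

start=s0 accept=s6 s0-x->s0 s0-y->s1 s1-x->s0 s1-y->s2 s2-x->s0 s2-y->s3 s3-x->s0 s3-y->s4 s4-x->s5 s4-y->s4 s5-x->s6 s5-y->s7 s6-x->s8 s6-y->s7 s7-x->s8 s7-y->s4 s8-x->s8 s8-y->s7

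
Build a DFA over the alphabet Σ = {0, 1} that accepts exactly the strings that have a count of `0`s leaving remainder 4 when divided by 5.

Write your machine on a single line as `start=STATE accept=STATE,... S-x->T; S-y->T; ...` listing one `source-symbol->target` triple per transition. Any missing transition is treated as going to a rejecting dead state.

The only thing that matters is how many `0`s have appeared, reduced mod 5. Use one state per residue: s0 for 0, …, s4 for 4. Reading `0` moves to the next residue; anything else stays put. s4 is accepting.
With 5 states:
        0   1  
>  s0   s1  s0 
   s1   s2  s1 
   s2   s3  s2 
   s3   s4  s3 
 * s4   s0  s4 
(> = start, * = accepting)

start=s0; accept=s4; s0-0->s1; s0-1->s0; s1-0->s2; s1-1->s1; s2-0->s3; s2-1->s2; s3-0->s4; s3-1->s3; s4-0->s0; s4-1->s4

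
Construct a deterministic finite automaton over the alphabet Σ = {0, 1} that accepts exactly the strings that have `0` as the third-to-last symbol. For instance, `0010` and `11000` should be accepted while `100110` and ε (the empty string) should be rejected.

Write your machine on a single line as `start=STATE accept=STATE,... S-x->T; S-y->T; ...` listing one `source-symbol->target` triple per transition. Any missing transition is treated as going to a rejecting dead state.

A DFA must remember the last 3 symbols (since which symbol is third-to-last isn't known until the input ends). Use one state per possible window of the last ≤3 symbols; accept from those whose window starts with `0`.
With 15 states:
          0    1  
>  s0     s1   s2 
   s1     s3   s4 
   s2     s5   s6 
   s3     s7   s8 
   s4     s9  s10 
   s5    s11  s12 
   s6    s13  s14 
 * s7     s7   s8 
 * s8     s9  s10 
 * s9    s11  s12 
 * s10   s13  s14 
   s11    s7   s8 
   s12    s9  s10 
   s13   s11  s12 
   s14   s13  s14 
(> = start, * = accepting)

start=s0; accept=s7,s8,s9,s10; s0-0->s1; s0-1->s2; s1-0->s3; s1-1->s4; s2-0->s5; s2-1->s6; s3-0->s7; s3-1->s8; s4-0->s9; s4-1->s10; s5-0->s11; s5-1->s12; s6-0->s13; s6-1->s14; s7-0->s7; s7-1->s8; s8-0->s9; s8-1->s10; s9-0->s11; s9-1->s12; s10-0->s13; s10-1->s14; s11-0->s7; s11-1->s8; s12-0->s9; s12-1->s10; s13-0->s11; s13-1->s12; s14-0->s13; s14-1->s14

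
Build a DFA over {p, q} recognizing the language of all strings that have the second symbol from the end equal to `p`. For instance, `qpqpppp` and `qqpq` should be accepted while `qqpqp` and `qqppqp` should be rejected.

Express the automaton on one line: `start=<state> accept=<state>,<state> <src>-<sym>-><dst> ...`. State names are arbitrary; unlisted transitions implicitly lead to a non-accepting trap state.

start=s0 accept=s3,s4 s0-p->s1 s0-q->s2 s1-p->s3 s1-q->s4 s2-p->s5 s2-q->s6 s3-p->s3 s3-q->s4 s4-p->s5 s4-q->s6 s5-p->s3 s5-q->s4 s6-p->s5 s6-q->s6

A DFA must remember the last 2 symbols (since which symbol is second-to-last isn't known until the input ends). Use one state per possible window of the last ≤2 symbols; accept from those whose window starts with `p`.
A 7-state machine:
        p   q  
>  s0   s1  s2 
   s1   s3  s4 
   s2   s5  s6 
 * s3   s3  s4 
 * s4   s5  s6 
   s5   s3  s4 
   s6   s5  s6 
(> = start, * = accepting)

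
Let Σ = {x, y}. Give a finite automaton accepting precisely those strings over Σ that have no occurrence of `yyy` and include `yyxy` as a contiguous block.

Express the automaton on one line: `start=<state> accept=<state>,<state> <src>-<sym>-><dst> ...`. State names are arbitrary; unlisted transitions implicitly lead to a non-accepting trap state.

start=q0 accept=q5,q6,q7 q0-x->q0 q0-y->q1 q1-x->q0 q1-y->q2 q2-x->q3 q2-y->q4 q3-x->q0 q3-y->q5 q4-x->q4 q4-y->q4 q5-x->q6 q5-y->q7 q6-x->q6 q6-y->q5 q7-x->q6 q7-y->q4

Handle the two conditions separately and then intersect. The first has 4 states tracking partial matches of the forbidden pattern `yyy`; the second has 5 states tracking whether and how much of `yyxy` has been seen. A product state is a pair (one from each), accepting exactly when both do. Equivalent product states are then merged.
        x   y  
>  q0   q0  q1 
   q1   q0  q2 
   q2   q3  q4 
   q3   q0  q5 
   q4   q4  q4 
 * q5   q6  q7 
 * q6   q6  q5 
 * q7   q6  q4 
(> = start, * = accepting)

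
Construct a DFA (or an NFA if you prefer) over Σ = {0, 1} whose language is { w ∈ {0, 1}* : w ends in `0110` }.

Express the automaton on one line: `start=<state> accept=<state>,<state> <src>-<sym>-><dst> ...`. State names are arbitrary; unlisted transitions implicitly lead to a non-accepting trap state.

start=q0 accept=q4 q0-0->q1 q0-1->q0 q1-0->q1 q1-1->q2 q2-0->q1 q2-1->q3 q3-0->q4 q3-1->q0 q4-0->q1 q4-1->q2

Let each state record the length of the longest suffix of the input read so far that is also a prefix of `0110`. q1 means the last symbol is `0`; q2 means the last 2 symbols are `01`; q3 means the last 3 symbols are `011`; q4 means the last 4 symbols are `0110`. Accept only at q4, where the string currently ends in `0110`.
        0   1  
>  q0   q1  q0 
   q1   q1  q2 
   q2   q1  q3 
   q3   q4  q0 
 * q4   q1  q2 
(> = start, * = accepting)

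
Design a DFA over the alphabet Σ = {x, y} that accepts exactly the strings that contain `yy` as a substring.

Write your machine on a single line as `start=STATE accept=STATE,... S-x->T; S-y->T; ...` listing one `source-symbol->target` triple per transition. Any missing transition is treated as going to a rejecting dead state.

Track how much of `yy` has been matched so far: state q0 is no progress, q2 is the absorbing accept state reached once `yy` has occurred. Intermediate states record partial matches; on a mismatch, fall back to the longest reusable overlap.
        x   y  
>  q0   q0  q1 
   q1   q0  q2 
 * q2   q2  q2 
(> = start, * = accepting)

start=q0; accept=q2; q0-x->q0; q0-y->q1; q1-x->q0; q1-y->q2; q2-x->q2; q2-y->q2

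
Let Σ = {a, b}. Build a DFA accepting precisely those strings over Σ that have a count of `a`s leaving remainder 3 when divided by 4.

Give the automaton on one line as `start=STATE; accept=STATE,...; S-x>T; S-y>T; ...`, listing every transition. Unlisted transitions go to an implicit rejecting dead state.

Keep the running count of `a`s modulo 4: each `a` advances along the cycle q0 → q1 → q2 → q3 → q0 while other symbols loop. Accept at q3.
A 4-state machine:
        a   b  
>  q0   q1  q0 
   q1   q2  q1 
   q2   q3  q2 
 * q3   q0  q3 
(> = start, * = accepting)

start=q0; accept=q3; q0-a>q1; q0-b>q0; q1-a>q2; q1-b>q1; q2-a>q3; q2-b>q2; q3-a>q0; q3-b>q3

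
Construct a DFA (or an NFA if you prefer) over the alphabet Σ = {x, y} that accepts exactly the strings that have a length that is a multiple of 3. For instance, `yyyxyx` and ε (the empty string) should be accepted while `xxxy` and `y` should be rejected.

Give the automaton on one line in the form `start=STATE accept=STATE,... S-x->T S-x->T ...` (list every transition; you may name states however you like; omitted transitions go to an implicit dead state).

Only the length mod 3 matters, so use a 3-cycle: from any state, every input symbol moves to the next state, wrapping S2 back to S0. Mark S0 accepting.
3 states suffice.
        x   y  
>* S0   S1  S1 
   S1   S2  S2 
   S2   S0  S0 
(> = start, * = accepting)

start=S0 accept=S0 S0-x->S1 S0-y->S1 S1-x->S2 S1-y->S2 S2-x->S0 S2-y->S0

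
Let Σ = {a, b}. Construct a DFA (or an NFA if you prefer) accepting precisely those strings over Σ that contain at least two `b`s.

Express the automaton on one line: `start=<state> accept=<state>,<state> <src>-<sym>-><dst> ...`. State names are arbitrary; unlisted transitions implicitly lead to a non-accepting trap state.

Count `b`s, saturating at 3: states q0 through q2 mean 0 through 2 `b`s seen; q3 means more than 2. Each `b` increments (capped at q3); other symbols loop. Accept from {q2, q3}.
        a   b  
>  q0   q0  q1 
   q1   q1  q2 
 * q2   q2  q3 
 * q3   q3  q3 
(> = start, * = accepting)

start=q0 accept=q2,q3 q0-a->q0 q0-b->q1 q1-a->q1 q1-b->q2 q2-a->q2 q2-b->q3 q3-a->q3 q3-b->q3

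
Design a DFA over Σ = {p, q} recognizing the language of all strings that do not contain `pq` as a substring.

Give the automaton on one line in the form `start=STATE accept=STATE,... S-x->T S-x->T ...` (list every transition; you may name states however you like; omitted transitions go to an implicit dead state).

This is the complement of 'contains `pq`'. Use the same substring-matching states — s0 through s2 holding how much of `pq` has just been matched — but flip the accepting set: everything except the trap s2 accepts.
A 3-state machine:
        p   q  
>* s0   s1  s0 
 * s1   s1  s2 
   s2   s2  s2 
(> = start, * = accepting)

start=s0 accept=s0,s1 s0-p->s1 s0-q->s0 s1-p->s1 s1-q->s2 s2-p->s2 s2-q->s2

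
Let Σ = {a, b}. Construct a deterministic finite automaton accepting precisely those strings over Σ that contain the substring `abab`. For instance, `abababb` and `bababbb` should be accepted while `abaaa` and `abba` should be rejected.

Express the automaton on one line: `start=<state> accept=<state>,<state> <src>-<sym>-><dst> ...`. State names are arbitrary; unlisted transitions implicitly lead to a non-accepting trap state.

States q0..q3 record the length of the longest prefix of `abab` that matches the current input suffix. Reaching q4 means `abab` has been seen, and we stay there forever. Accept from q4.
        a   b  
>  q0   q1  q0 
   q1   q1  q2 
   q2   q3  q0 
   q3   q1  q4 
 * q4   q4  q4 
(> = start, * = accepting)

start=q0 accept=q4 q0-a->q1 q0-b->q0 q1-a->q1 q1-b->q2 q2-a->q3 q2-b->q0 q3-a->q1 q3-b->q4 q4-a->q4 q4-b->q4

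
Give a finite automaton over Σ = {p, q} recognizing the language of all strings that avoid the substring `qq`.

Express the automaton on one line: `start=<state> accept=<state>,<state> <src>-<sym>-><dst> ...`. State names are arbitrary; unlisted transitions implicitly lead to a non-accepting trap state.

start=A accept=A,B A-p->A A-q->B B-p->A B-q->C C-p->C C-q->C

Track partial matches of the forbidden pattern `qq`. State C is a dead state reached once `qq` has occurred; every other state accepts. A means no part of `qq` is currently matched.
A 3-state machine:
       p  q 
>* A   A  B 
 * B   A  C 
   C   C  C 
(> = start, * = accepting)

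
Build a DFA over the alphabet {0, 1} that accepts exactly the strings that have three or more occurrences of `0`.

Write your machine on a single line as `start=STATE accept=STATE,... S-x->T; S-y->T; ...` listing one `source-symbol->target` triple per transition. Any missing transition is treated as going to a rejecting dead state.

Count `0`s, saturating at 4: states S0 through S3 mean 0 through 3 `0`s seen; S4 means more than 3. Each `0` increments (capped at S4); other symbols loop. Accept from {S3, S4}.
With 5 states:
        0   1  
>  S0   S1  S0 
   S1   S2  S1 
   S2   S3  S2 
 * S3   S4  S3 
 * S4   S4  S4 
(> = start, * = accepting)

start=S0; accept=S3,S4; S0-0->S1; S0-1->S0; S1-0->S2; S1-1->S1; S2-0->S3; S2-1->S2; S3-0->S4; S3-1->S3; S4-0->S4; S4-1->S4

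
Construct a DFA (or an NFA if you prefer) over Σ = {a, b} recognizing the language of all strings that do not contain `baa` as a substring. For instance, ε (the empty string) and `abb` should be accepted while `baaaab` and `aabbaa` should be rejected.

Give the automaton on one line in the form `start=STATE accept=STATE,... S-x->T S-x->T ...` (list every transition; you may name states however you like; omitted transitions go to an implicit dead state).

start=q0 accept=q0,q1,q2 q0-a->q0 q0-b->q1 q1-a->q2 q1-b->q1 q2-a->q3 q2-b->q1 q3-a->q3 q3-b->q3

This is the complement of 'contains `baa`'. Use the same substring-matching states — q0 through q3 holding how much of `baa` has just been matched — but flip the accepting set: everything except the trap q3 accepts.
With 4 states:
        a   b  
>* q0   q0  q1 
 * q1   q2  q1 
 * q2   q3  q1 
   q3   q3  q3 
(> = start, * = accepting)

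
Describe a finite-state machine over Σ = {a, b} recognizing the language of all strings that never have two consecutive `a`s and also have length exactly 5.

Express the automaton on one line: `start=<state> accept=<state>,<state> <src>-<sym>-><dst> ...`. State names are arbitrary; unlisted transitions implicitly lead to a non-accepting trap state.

Build one automaton per condition and run them in lockstep. The first has 3 states tracking partial matches of the forbidden pattern `aa`; the second has 7 states tracking the input length, saturating at 6. A product state is a pair (one from each), accepting exactly when both do. Minimizing collapses redundant product states.
An 11-state machine:
          a    b  
>  S0     S1   S2 
   S1     S3   S4 
   S2     S5   S4 
   S3     S3   S3 
   S4     S6   S7 
   S5     S3   S7 
   S6     S3   S8 
   S7     S9   S8 
   S8    S10  S10 
   S9     S3  S10 
 * S10    S3   S3 
(> = start, * = accepting)

start=S0 accept=S10 S0-a->S1 S0-b->S2 S1-a->S3 S1-b->S4 S2-a->S5 S2-b->S4 S3-a->S3 S3-b->S3 S4-a->S6 S4-b->S7 S5-a->S3 S5-b->S7 S6-a->S3 S6-b->S8 S7-a->S9 S7-b->S8 S8-a->S10 S8-b->S10 S9-a->S3 S9-b->S10 S10-a->S3 S10-b->S3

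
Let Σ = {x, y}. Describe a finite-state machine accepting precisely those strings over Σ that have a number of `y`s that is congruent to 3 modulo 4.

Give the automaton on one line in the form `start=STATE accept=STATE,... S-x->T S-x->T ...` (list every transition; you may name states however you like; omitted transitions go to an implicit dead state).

The only thing that matters is how many `y`s have appeared, reduced mod 4. Use one state per residue: q0 for 0, …, q3 for 3. Reading `y` moves to the next residue; anything else stays put. q3 is accepting.
        x   y  
>  q0   q0  q1 
   q1   q1  q2 
   q2   q2  q3 
 * q3   q3  q0 
(> = start, * = accepting)

start=q0 accept=q3 q0-x->q0 q0-y->q1 q1-x->q1 q1-y->q2 q2-x->q2 q2-y->q3 q3-x->q3 q3-y->q0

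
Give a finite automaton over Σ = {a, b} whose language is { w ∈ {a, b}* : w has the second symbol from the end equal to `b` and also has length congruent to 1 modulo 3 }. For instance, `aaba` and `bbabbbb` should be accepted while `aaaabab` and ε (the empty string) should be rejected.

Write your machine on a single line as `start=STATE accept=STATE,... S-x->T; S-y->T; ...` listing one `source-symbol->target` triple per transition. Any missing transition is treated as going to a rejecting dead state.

start=s0; accept=s4; s0-a->s1; s0-b->s1; s1-a->s2; s1-b->s2; s2-a->s0; s2-b->s3; s3-a->s4; s3-b->s4; s4-a->s2; s4-b->s2

Run two small machines in parallel and take their product. The first has 7 states tracking the last 2 symbols read; the second has 3 states tracking the input length modulo 3. A product state is a pair (one from each), accepting exactly when both do. Equivalent product states are then merged.
A 5-state machine:
        a   b  
>  s0   s1  s1 
   s1   s2  s2 
   s2   s0  s3 
   s3   s4  s4 
 * s4   s2  s2 
(> = start, * = accepting)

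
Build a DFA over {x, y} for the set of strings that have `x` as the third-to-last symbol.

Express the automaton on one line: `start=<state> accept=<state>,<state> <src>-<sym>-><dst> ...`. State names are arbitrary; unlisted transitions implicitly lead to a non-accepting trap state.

Because acceptance depends on a position counted from the end, the machine has to buffer the most recent 3 symbols. Make each state the string of the last up-to-3 symbols read; on input `x` shift the window left and append `x`. Accept when the buffered window has length 3 and begins with `x`.
With 15 states:
          x    y  
>  q0     q1   q2 
   q1     q3   q4 
   q2     q5   q6 
   q3     q7   q8 
   q4     q9  q10 
   q5    q11  q12 
   q6    q13  q14 
 * q7     q7   q8 
 * q8     q9  q10 
 * q9    q11  q12 
 * q10   q13  q14 
   q11    q7   q8 
   q12    q9  q10 
   q13   q11  q12 
   q14   q13  q14 
(> = start, * = accepting)

start=q0 accept=q7,q8,q9,q10 q0-x->q1 q0-y->q2 q1-x->q3 q1-y->q4 q2-x->q5 q2-y->q6 q3-x->q7 q3-y->q8 q4-x->q9 q4-y->q10 q5-x->q11 q5-y->q12 q6-x->q13 q6-y->q14 q7-x->q7 q7-y->q8 q8-x->q9 q8-y->q10 q9-x->q11 q9-y->q12 q10-x->q13 q10-y->q14 q11-x->q7 q11-y->q8 q12-x->q9 q12-y->q10 q13-x->q11 q13-y->q12 q14-x->q13 q14-y->q14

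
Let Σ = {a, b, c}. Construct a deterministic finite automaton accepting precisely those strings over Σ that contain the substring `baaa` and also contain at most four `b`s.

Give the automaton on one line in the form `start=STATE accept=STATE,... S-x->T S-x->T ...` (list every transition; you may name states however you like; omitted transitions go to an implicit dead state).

start=q0 accept=q9,q14,q18,q20 q0-a->q0 q0-b->q1 q0-c->q0 q1-a->q2 q1-b->q3 q1-c->q4 q2-a->q5 q2-b->q3 q2-c->q4 q3-a->q6 q3-b->q7 q3-c->q8 q4-a->q4 q4-b->q3 q4-c->q4 q5-a->q9 q5-b->q3 q5-c->q4 q6-a->q10 q6-b->q7 q6-c->q8 q7-a->q11 q7-b->q12 q7-c->q13 q8-a->q8 q8-b->q7 q8-c->q8 q9-a->q9 q9-b->q14 q9-c->q9 q10-a->q14 q10-b->q7 q10-c->q8 q11-a->q15 q11-b->q12 q11-c->q13 q12-a->q16 q12-b->q17 q12-c->q17 q13-a->q13 q13-b->q12 q13-c->q13 q14-a->q14 q14-b->q18 q14-c->q14 q15-a->q18 q15-b->q12 q15-c->q13 q16-a->q19 q16-b->q17 q16-c->q17 q17-a->q17 q17-b->q17 q17-c->q17 q18-a->q18 q18-b->q20 q18-c->q18 q19-a->q20 q19-b->q17 q19-c->q17 q20-a->q20 q20-b->q17 q20-c->q20

Handle the two conditions separately and then intersect. One (5 states) tracks whether and how much of `baaa` has been seen; the other (6 states) tracks the count of `b`s, saturating at 5. Each combined state is a pair, one component from each; accept when both components accept. After merging equivalent states the machine shrinks.
          a    b    c  
>  q0     q0   q1   q0 
   q1     q2   q3   q4 
   q2     q5   q3   q4 
   q3     q6   q7   q8 
   q4     q4   q3   q4 
   q5     q9   q3   q4 
   q6    q10   q7   q8 
   q7    q11  q12  q13 
   q8     q8   q7   q8 
 * q9     q9  q14   q9 
   q10   q14   q7   q8 
   q11   q15  q12  q13 
   q12   q16  q17  q17 
   q13   q13  q12  q13 
 * q14   q14  q18  q14 
   q15   q18  q12  q13 
   q16   q19  q17  q17 
   q17   q17  q17  q17 
 * q18   q18  q20  q18 
   q19   q20  q17  q17 
 * q20   q20  q17  q20 
(> = start, * = accepting)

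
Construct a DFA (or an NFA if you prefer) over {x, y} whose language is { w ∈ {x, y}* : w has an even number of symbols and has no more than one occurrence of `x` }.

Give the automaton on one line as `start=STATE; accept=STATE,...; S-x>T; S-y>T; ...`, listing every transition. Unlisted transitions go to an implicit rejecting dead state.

start=q0; accept=q0,q4; q0-x>q1; q0-y>q2; q1-x>q3; q1-y>q4; q2-x>q4; q2-y>q0; q3-x>q3; q3-y>q3; q4-x>q3; q4-y>q1

Build one automaton per condition and run them in lockstep. The first has 2 states tracking the input length modulo 2; the second has 3 states tracking the count of `x`s, saturating at 2. A product state is a pair (one from each), accepting exactly when both do. After merging equivalent states the machine shrinks.
5 states suffice.
        x   y  
>* q0   q1  q2 
   q1   q3  q4 
   q2   q4  q0 
   q3   q3  q3 
 * q4   q3  q1 
(> = start, * = accepting)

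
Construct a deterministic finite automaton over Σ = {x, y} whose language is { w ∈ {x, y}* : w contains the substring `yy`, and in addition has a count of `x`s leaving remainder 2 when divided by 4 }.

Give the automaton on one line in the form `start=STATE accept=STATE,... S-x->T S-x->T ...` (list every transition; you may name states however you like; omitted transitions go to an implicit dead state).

Run two small machines in parallel and take their product. The first has 3 states tracking whether and how much of `yy` has been seen; the second has 4 states tracking the count of `x`s modulo 4. A product state is a pair (one from each), accepting exactly when both do.
12 states suffice.
          x    y  
>  S0     S1   S2 
   S1     S3   S4 
   S2     S1   S5 
   S3     S6   S7 
   S4     S3   S8 
   S5     S8   S5 
   S6     S0   S9 
   S7     S6  S10 
   S8    S10   S8 
   S9     S0  S11 
 * S10   S11  S10 
   S11    S5  S11 
(> = start, * = accepting)

start=S0 accept=S10 S0-x->S1 S0-y->S2 S1-x->S3 S1-y->S4 S2-x->S1 S2-y->S5 S3-x->S6 S3-y->S7 S4-x->S3 S4-y->S8 S5-x->S8 S5-y->S5 S6-x->S0 S6-y->S9 S7-x->S6 S7-y->S10 S8-x->S10 S8-y->S8 S9-x->S0 S9-y->S11 S10-x->S11 S10-y->S10 S11-x->S5 S11-y->S11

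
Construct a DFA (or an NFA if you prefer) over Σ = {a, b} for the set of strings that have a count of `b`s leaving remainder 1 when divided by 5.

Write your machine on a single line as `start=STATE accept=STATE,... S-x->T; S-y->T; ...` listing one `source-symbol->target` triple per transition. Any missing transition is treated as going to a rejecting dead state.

start=s0; accept=s1; s0-a->s0; s0-b->s1; s1-a->s1; s1-b->s2; s2-a->s2; s2-b->s3; s3-a->s3; s3-b->s4; s4-a->s4; s4-b->s0

The only thing that matters is how many `b`s have appeared, reduced mod 5. Use one state per residue: s0 for 0, …, s4 for 4. Reading `b` moves to the next residue; anything else stays put. s1 is accepting.
5 states suffice.
        a   b  
>  s0   s0  s1 
 * s1   s1  s2 
   s2   s2  s3 
   s3   s3  s4 
   s4   s4  s0 
(> = start, * = accepting)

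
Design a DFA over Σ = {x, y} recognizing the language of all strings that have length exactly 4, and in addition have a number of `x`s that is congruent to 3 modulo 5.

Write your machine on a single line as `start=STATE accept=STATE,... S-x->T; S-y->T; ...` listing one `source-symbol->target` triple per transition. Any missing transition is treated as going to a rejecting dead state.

Build one automaton per condition and run them in lockstep. The first has 6 states tracking the input length, saturating at 5; the second has 5 states tracking the count of `x`s modulo 5. A product state is a pair (one from each), accepting exactly when both do.
With 20 states:
          x    y  
>  q0     q1   q2 
   q1     q3   q4 
   q2     q4   q5 
   q3     q6   q7 
   q4     q7   q8 
   q5     q8   q9 
   q6    q10  q11 
   q7    q11  q12 
   q8    q12  q13 
   q9    q13  q14 
   q10   q15  q16 
 * q11   q16  q17 
   q12   q17  q18 
   q13   q18  q19 
   q14   q19  q15 
   q15   q19  q15 
   q16   q15  q16 
   q17   q16  q17 
   q18   q17  q18 
   q19   q18  q19 
(> = start, * = accepting)

start=q0; accept=q11; q0-x->q1; q0-y->q2; q1-x->q3; q1-y->q4; q2-x->q4; q2-y->q5; q3-x->q6; q3-y->q7; q4-x->q7; q4-y->q8; q5-x->q8; q5-y->q9; q6-x->q10; q6-y->q11; q7-x->q11; q7-y->q12; q8-x->q12; q8-y->q13; q9-x->q13; q9-y->q14; q10-x->q15; q10-y->q16; q11-x->q16; q11-y->q17; q12-x->q17; q12-y->q18; q13-x->q18; q13-y->q19; q14-x->q19; q14-y->q15; q15-x->q19; q15-y->q15; q16-x->q15; q16-y->q16; q17-x->q16; q17-y->q17; q18-x->q17; q18-y->q18; q19-x->q18; q19-y->q19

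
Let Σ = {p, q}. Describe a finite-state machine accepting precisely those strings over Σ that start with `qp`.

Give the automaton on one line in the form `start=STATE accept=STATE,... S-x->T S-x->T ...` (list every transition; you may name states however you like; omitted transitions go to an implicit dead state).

Check the first 2 symbols one by one: S0 through S1 record how many have matched `qp` so far; any wrong symbol goes to the dead state S3. After all 2 match we enter the accepting sink S2.
With 4 states:
        p   q  
>  S0   S3  S1 
   S1   S2  S3 
 * S2   S2  S2 
   S3   S3  S3 
(> = start, * = accepting)

start=S0 accept=S2 S0-p->S3 S0-q->S1 S1-p->S2 S1-q->S3 S2-p->S2 S2-q->S2 S3-p->S3 S3-q->S3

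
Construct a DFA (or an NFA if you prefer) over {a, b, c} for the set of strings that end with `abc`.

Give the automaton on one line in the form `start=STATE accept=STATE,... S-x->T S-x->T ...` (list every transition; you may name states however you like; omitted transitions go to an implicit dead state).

start=s0 accept=s3 s0-a->s1 s0-b->s0 s0-c->s0 s1-a->s1 s1-b->s2 s1-c->s0 s2-a->s1 s2-b->s0 s2-c->s3 s3-a->s1 s3-b->s0 s3-c->s0

Let each state record the length of the longest suffix of the input read so far that is also a prefix of `abc`. s1 means the last symbol is `a`; s2 means the last 2 symbols are `ab`; s3 means the last 3 symbols are `abc`. Accept only at s3, where the string currently ends in `abc`.
4 states suffice.
        a   b   c  
>  s0   s1  s0  s0 
   s1   s1  s2  s0 
   s2   s1  s0  s3 
 * s3   s1  s0  s0 
(> = start, * = accepting)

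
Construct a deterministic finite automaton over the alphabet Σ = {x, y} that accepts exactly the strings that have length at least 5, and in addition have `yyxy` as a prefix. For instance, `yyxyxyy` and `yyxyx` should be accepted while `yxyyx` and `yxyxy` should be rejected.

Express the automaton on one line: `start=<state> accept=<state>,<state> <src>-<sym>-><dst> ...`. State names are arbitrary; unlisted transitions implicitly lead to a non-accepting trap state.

start=q0 accept=q6 q0-x->q1 q0-y->q2 q1-x->q1 q1-y->q1 q2-x->q1 q2-y->q3 q3-x->q4 q3-y->q1 q4-x->q1 q4-y->q5 q5-x->q6 q5-y->q6 q6-x->q6 q6-y->q6

Handle the two conditions separately and then intersect. One (7 states) tracks the input length, saturating at 6; the other (6 states) tracks whether the input so far still matches the prefix `yyxy`. Each combined state is a pair, one component from each; accept when both components accept. Minimizing collapses redundant product states.
A 7-state machine:
        x   y  
>  q0   q1  q2 
   q1   q1  q1 
   q2   q1  q3 
   q3   q4  q1 
   q4   q1  q5 
   q5   q6  q6 
 * q6   q6  q6 
(> = start, * = accepting)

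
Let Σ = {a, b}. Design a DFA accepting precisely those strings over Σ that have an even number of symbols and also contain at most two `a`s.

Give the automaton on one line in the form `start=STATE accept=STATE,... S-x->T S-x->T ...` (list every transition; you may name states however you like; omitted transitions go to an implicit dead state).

start=q0 accept=q0,q3,q4 q0-a->q1 q0-b->q2 q1-a->q3 q1-b->q4 q2-a->q4 q2-b->q0 q3-a->q5 q3-b->q6 q4-a->q6 q4-b->q1 q5-a->q5 q5-b->q5 q6-a->q5 q6-b->q3

Run two small machines in parallel and take their product. One (2 states) tracks the input length modulo 2; the other (4 states) tracks the count of `a`s, saturating at 3. Each combined state is a pair, one component from each; accept when both components accept. Equivalent product states are then merged.
With 7 states:
        a   b  
>* q0   q1  q2 
   q1   q3  q4 
   q2   q4  q0 
 * q3   q5  q6 
 * q4   q6  q1 
   q5   q5  q5 
   q6   q5  q3 
(> = start, * = accepting)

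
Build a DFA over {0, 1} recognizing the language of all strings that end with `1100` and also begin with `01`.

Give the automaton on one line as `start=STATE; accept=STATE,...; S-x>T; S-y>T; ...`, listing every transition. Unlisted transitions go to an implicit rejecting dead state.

start=A; accept=L; A-0>B; A-1>C; B-0>D; B-1>E; C-0>D; C-1>F; D-0>D; D-1>C; E-0>G; E-1>H; F-0>I; F-1>F; G-0>G; G-1>E; H-0>J; H-1>H; I-0>K; I-1>C; J-0>L; J-1>E; K-0>D; K-1>C; L-0>G; L-1>E

Build one automaton per condition and run them in lockstep. The first has 5 states tracking how much of the suffix `1100` has currently been matched; the second has 4 states tracking whether the input so far still matches the prefix `01`. A product state is a pair (one from each), accepting exactly when both do.
12 states suffice.
       0  1 
>  A   B  C 
   B   D  E 
   C   D  F 
   D   D  C 
   E   G  H 
   F   I  F 
   G   G  E 
   H   J  H 
   I   K  C 
   J   L  E 
   K   D  C 
 * L   G  E 
(> = start, * = accepting)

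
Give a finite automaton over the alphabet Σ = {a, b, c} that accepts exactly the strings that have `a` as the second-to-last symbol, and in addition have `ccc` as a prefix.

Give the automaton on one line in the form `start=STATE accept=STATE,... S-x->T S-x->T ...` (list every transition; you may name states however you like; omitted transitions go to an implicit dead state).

start=q0 accept=q17,q18,q19 q0-a->q1 q0-b->q2 q0-c->q3 q1-a->q4 q1-b->q5 q1-c->q6 q2-a->q7 q2-b->q8 q2-c->q9 q3-a->q10 q3-b->q11 q3-c->q12 q4-a->q4 q4-b->q5 q4-c->q6 q5-a->q7 q5-b->q8 q5-c->q9 q6-a->q10 q6-b->q11 q6-c->q13 q7-a->q4 q7-b->q5 q7-c->q6 q8-a->q7 q8-b->q8 q8-c->q9 q9-a->q10 q9-b->q11 q9-c->q13 q10-a->q4 q10-b->q5 q10-c->q6 q11-a->q7 q11-b->q8 q11-c->q9 q12-a->q10 q12-b->q11 q12-c->q14 q13-a->q10 q13-b->q11 q13-c->q13 q14-a->q15 q14-b->q16 q14-c->q14 q15-a->q17 q15-b->q18 q15-c->q19 q16-a->q20 q16-b->q21 q16-c->q22 q17-a->q17 q17-b->q18 q17-c->q19 q18-a->q20 q18-b->q21 q18-c->q22 q19-a->q15 q19-b->q16 q19-c->q14 q20-a->q17 q20-b->q18 q20-c->q19 q21-a->q20 q21-b->q21 q21-c->q22 q22-a->q15 q22-b->q16 q22-c->q14

Run two small machines in parallel and take their product. One (13 states) tracks the last 2 symbols read; the other (5 states) tracks whether the input so far still matches the prefix `ccc`. Each combined state is a pair, one component from each; accept when both components accept.
          a    b    c  
>  q0     q1   q2   q3 
   q1     q4   q5   q6 
   q2     q7   q8   q9 
   q3    q10  q11  q12 
   q4     q4   q5   q6 
   q5     q7   q8   q9 
   q6    q10  q11  q13 
   q7     q4   q5   q6 
   q8     q7   q8   q9 
   q9    q10  q11  q13 
   q10    q4   q5   q6 
   q11    q7   q8   q9 
   q12   q10  q11  q14 
   q13   q10  q11  q13 
   q14   q15  q16  q14 
   q15   q17  q18  q19 
   q16   q20  q21  q22 
 * q17   q17  q18  q19 
 * q18   q20  q21  q22 
 * q19   q15  q16  q14 
   q20   q17  q18  q19 
   q21   q20  q21  q22 
   q22   q15  q16  q14 
(> = start, * = accepting)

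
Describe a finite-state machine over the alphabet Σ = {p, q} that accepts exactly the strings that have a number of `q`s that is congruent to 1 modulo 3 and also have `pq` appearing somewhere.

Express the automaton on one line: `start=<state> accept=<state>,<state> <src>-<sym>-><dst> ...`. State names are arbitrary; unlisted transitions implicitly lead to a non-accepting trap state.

start=S0 accept=S3 S0-p->S1 S0-q->S2 S1-p->S1 S1-q->S3 S2-p->S4 S2-q->S5 S3-p->S3 S3-q->S6 S4-p->S4 S4-q->S6 S5-p->S7 S5-q->S0 S6-p->S6 S6-q->S8 S7-p->S7 S7-q->S8 S8-p->S8 S8-q->S3

Handle the two conditions separately and then intersect. One (3 states) tracks the count of `q`s modulo 3; the other (3 states) tracks whether and how much of `pq` has been seen. Each combined state is a pair, one component from each; accept when both components accept.
        p   q  
>  S0   S1  S2 
   S1   S1  S3 
   S2   S4  S5 
 * S3   S3  S6 
   S4   S4  S6 
   S5   S7  S0 
   S6   S6  S8 
   S7   S7  S8 
   S8   S8  S3 
(> = start, * = accepting)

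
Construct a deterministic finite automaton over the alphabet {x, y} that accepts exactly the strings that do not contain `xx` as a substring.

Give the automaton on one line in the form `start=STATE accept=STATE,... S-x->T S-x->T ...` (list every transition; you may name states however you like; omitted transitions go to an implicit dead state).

Track partial matches of the forbidden pattern `xx`. State q2 is a dead state reached once `xx` has occurred; every other state accepts. q0 means no part of `xx` is currently matched.
With 3 states:
        x   y  
>* q0   q1  q0 
 * q1   q2  q0 
   q2   q2  q2 
(> = start, * = accepting)

start=q0 accept=q0,q1 q0-x->q1 q0-y->q0 q1-x->q2 q1-y->q0 q2-x->q2 q2-y->q2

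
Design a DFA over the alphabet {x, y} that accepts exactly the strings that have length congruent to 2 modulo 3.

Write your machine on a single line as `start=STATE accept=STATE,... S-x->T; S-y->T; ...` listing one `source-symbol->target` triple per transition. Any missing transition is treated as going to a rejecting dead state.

Count input length modulo 3: every symbol advances one step around the cycle q0 → q1 → q2 → q0. Accept at q2.
With 3 states:
        x   y  
>  q0   q1  q1 
   q1   q2  q2 
 * q2   q0  q0 
(> = start, * = accepting)

start=q0; accept=q2; q0-x->q1; q0-y->q1; q1-x->q2; q1-y->q2; q2-x->q0; q2-y->q0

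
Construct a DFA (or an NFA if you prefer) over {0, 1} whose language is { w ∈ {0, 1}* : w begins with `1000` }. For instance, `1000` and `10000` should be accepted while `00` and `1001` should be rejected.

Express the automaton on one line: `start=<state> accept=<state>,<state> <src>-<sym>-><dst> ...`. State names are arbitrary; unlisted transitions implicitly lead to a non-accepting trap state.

start=s0 accept=s4 s0-0->s5 s0-1->s1 s1-0->s2 s1-1->s5 s2-0->s3 s2-1->s5 s3-0->s4 s3-1->s5 s4-0->s4 s4-1->s4 s5-0->s5 s5-1->s5

Check the first 4 symbols one by one: s0 through s3 record how many have matched `1000` so far; any wrong symbol goes to the dead state s5. After all 4 match we enter the accepting sink s4.
With 6 states:
        0   1  
>  s0   s5  s1 
   s1   s2  s5 
   s2   s3  s5 
   s3   s4  s5 
 * s4   s4  s4 
   s5   s5  s5 
(> = start, * = accepting)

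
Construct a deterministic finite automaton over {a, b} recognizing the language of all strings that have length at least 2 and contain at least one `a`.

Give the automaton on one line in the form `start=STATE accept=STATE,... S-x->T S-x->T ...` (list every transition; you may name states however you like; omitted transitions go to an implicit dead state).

Build one automaton per condition and run them in lockstep. The first has 4 states tracking the input length, saturating at 3; the second has 3 states tracking the count of `a`s, saturating at 2. A product state is a pair (one from each), accepting exactly when both do.
        a   b  
>  S0   S1  S2 
   S1   S3  S4 
   S2   S4  S5 
 * S3   S6  S6 
 * S4   S6  S7 
   S5   S7  S8 
 * S6   S6  S6 
 * S7   S6  S7 
   S8   S7  S8 
(> = start, * = accepting)

start=S0 accept=S3,S4,S6,S7 S0-a->S1 S0-b->S2 S1-a->S3 S1-b->S4 S2-a->S4 S2-b->S5 S3-a->S6 S3-b->S6 S4-a->S6 S4-b->S7 S5-a->S7 S5-b->S8 S6-a->S6 S6-b->S6 S7-a->S6 S7-b->S7 S8-a->S7 S8-b->S8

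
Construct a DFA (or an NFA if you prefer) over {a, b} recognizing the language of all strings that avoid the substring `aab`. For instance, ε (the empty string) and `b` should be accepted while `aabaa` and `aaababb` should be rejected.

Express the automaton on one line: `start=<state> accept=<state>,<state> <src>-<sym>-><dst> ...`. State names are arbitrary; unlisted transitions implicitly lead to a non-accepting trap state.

start=q0 accept=q0,q1,q2 q0-a->q1 q0-b->q0 q1-a->q2 q1-b->q0 q2-a->q2 q2-b->q3 q3-a->q3 q3-b->q3

Track partial matches of the forbidden pattern `aab`. State q3 is a dead state reached once `aab` has occurred; every other state accepts. q0 means no part of `aab` is currently matched.
With 4 states:
        a   b  
>* q0   q1  q0 
 * q1   q2  q0 
 * q2   q2  q3 
   q3   q3  q3 
(> = start, * = accepting)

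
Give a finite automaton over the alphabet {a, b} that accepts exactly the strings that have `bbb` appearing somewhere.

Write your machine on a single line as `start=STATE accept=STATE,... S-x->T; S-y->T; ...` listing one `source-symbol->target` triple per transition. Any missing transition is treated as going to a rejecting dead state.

start=q0; accept=q3; q0-a->q0; q0-b->q1; q1-a->q0; q1-b->q2; q2-a->q0; q2-b->q3; q3-a->q3; q3-b->q3

Track how much of `bbb` has been matched so far: state q0 is no progress, q3 is the absorbing accept state reached once `bbb` has occurred. Intermediate states record partial matches; on a mismatch, fall back to the longest reusable overlap.
With 4 states:
        a   b  
>  q0   q0  q1 
   q1   q0  q2 
   q2   q0  q3 
 * q3   q3  q3 
(> = start, * = accepting)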